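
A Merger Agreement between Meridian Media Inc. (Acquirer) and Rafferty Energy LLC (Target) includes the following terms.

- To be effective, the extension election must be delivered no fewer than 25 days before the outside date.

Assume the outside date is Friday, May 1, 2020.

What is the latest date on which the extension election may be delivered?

Counting back 25 calendar days from May 1, 2020 gives Apr 6, 2020.

Apr 6, 2020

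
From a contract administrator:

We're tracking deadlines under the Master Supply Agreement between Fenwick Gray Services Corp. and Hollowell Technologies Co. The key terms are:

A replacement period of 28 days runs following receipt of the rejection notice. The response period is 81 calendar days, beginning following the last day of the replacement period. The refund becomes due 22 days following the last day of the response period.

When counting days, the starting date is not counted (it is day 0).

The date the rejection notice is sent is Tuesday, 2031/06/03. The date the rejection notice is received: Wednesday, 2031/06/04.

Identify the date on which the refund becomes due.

The last day of the replacement period: 2031/06/04 + 28 days = 2031/07/02.
Adding 81 calendar days to 2031/07/02 gives 2031/09/21, which is the last day of the response period.
The date on which the refund becomes due: 22 calendar days after 2031/09/21 is 2031/10/13.

2031/10/13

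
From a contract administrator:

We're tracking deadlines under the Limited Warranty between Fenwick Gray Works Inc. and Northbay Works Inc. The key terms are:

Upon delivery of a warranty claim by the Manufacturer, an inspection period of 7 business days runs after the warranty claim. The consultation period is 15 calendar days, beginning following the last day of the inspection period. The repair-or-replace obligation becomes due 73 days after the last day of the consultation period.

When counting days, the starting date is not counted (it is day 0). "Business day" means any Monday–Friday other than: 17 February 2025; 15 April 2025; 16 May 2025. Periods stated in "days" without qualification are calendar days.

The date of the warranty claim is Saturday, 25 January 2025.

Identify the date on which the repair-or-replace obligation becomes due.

3 May 2025

From Saturday, 25 January 2025, 7 business days (Jan 27, Jan 28, Jan 29, Jan 30, Jan 31, Feb 3, Feb 4, skipping weekends) brings us to Tuesday, 4 February 2025, which is the last day of the inspection period.
The last day of the consultation period: 4 February 2025 + 15 days = 19 February 2025.
Adding 73 calendar days to 19 February 2025 gives 3 May 2025, which is the date on which the repair-or-replace obligation becomes due.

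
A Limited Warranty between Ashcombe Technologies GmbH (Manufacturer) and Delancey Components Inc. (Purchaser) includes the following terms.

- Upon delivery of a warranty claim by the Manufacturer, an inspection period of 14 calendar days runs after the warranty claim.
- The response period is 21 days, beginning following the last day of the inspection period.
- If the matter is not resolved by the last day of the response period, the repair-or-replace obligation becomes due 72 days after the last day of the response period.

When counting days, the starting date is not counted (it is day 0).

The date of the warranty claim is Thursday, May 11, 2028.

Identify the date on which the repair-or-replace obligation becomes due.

Aug 26, 2028

Adding 14 calendar days to May 11, 2028 gives May 25, 2028, which is the last day of the inspection period.
The last day of the response period: May 25, 2028 + 21 days = Jun 15, 2028.
Adding 72 calendar days to Jun 15, 2028 gives Aug 26, 2028, which is the date on which the repair-or-replace obligation becomes due.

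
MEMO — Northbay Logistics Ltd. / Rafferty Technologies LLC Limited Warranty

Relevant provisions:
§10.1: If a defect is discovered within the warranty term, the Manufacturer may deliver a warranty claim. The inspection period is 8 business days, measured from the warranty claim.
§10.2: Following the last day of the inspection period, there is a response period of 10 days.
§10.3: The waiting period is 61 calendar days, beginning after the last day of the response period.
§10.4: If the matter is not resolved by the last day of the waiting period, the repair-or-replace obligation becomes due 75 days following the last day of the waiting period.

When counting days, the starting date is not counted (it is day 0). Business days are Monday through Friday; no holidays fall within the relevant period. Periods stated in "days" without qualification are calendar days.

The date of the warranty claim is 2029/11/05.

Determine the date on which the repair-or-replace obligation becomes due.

2030/04/10

From Monday, 2029/11/05, 8 business days (Nov 6, Nov 7, Nov 8, Nov 9, Nov 12, Nov 13, Nov 14, Nov 15, skipping weekends) brings us to Thursday, 2029/11/15, which is the last day of the inspection period.
Adding 10 calendar days to 2029/11/15 gives 2029/11/25, which is the last day of the response period.
The last day of the waiting period: 61 calendar days after 2029/11/25 is 2030/01/25.
The date on which the repair-or-replace obligation becomes due: 2030/01/25 + 75 days = 2030/04/10.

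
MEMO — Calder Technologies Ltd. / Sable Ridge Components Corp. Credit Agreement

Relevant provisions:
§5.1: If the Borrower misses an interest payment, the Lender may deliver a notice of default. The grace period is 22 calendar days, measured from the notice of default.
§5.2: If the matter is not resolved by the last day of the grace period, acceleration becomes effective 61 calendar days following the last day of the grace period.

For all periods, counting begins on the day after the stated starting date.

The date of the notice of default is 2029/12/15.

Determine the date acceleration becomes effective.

The last day of the grace period: 22 calendar days after 2029/12/15 is 2030/01/06.
The date acceleration becomes effective: 2030/01/06 + 61 days = 2030/03/08.

2030/03/08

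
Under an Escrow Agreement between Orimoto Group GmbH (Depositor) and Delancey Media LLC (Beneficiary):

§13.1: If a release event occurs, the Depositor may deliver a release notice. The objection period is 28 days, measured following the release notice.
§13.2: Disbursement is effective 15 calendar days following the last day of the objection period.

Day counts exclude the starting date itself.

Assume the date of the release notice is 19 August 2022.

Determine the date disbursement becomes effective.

The last day of the objection period: 19 August 2022 + 28 days = 16 September 2022.
The date disbursement becomes effective: 16 September 2022 + 15 days = 1 October 2022.

1 October 2022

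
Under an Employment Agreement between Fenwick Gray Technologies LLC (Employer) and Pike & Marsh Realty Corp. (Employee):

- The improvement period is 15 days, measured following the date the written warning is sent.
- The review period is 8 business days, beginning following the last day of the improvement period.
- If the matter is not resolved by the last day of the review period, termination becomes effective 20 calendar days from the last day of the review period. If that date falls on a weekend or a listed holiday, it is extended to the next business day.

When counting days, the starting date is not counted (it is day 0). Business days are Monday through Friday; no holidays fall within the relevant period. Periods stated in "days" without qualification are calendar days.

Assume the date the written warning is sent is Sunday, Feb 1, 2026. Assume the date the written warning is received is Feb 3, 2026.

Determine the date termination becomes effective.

Mar 18, 2026

Adding 15 calendar days to Feb 1, 2026 gives Feb 16, 2026, which is the last day of the improvement period.
The last day of the review period: 8 business days after Monday, Feb 16, 2026, skipping weekends — Feb 17, Feb 18, Feb 19, Feb 20, Feb 23, Feb 24, Feb 25, Feb 26 — lands on Thursday, Feb 26, 2026.
Adding 20 calendar days to Feb 26, 2026 gives Mar 18, 2026, which is the date termination becomes effective. Mar 18, 2026 is a Wednesday, so no roll-forward applies.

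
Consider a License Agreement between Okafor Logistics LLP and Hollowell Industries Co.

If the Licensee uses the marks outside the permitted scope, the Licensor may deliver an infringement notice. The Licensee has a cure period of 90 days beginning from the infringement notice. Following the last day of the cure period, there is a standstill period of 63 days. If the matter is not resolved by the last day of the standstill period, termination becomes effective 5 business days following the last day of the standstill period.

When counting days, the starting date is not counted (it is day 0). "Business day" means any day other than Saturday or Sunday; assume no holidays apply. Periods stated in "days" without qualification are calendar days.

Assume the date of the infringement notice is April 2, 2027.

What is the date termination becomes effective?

September 9, 2027

Adding 90 calendar days to April 2, 2027 gives July 1, 2027, which is the last day of the cure period.
The last day of the standstill period: 63 calendar days after July 1, 2027 is September 2, 2027.
The date termination becomes effective: 5 business days after Thursday, September 2, 2027, skipping weekends — Sep 3, Sep 6, Sep 7, Sep 8, Sep 9 — lands on Thursday, September 9, 2027.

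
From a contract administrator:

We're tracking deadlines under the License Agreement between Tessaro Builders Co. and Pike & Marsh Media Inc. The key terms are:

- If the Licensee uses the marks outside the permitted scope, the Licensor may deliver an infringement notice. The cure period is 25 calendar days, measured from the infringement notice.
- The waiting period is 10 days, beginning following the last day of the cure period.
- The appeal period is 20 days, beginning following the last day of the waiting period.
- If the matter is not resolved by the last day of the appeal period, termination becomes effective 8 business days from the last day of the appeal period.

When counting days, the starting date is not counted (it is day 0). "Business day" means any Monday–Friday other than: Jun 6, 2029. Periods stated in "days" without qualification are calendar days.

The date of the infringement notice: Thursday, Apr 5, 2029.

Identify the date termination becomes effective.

The last day of the cure period: 25 calendar days after Apr 5, 2029 is Apr 30, 2029.
The last day of the waiting period: 10 calendar days after Apr 30, 2029 is May 10, 2029.
Adding 20 calendar days to May 10, 2029 gives May 30, 2029, which is the last day of the appeal period.
The date termination becomes effective: counting 8 business days from Wednesday, May 30, 2029 (May 31, Jun 1, Jun 4, Jun 5, Jun 7, Jun 8, Jun 11, Jun 12, skipping weekends and the listed holiday on Jun 6) reaches Tuesday, Jun 12, 2029.

Jun 12, 2029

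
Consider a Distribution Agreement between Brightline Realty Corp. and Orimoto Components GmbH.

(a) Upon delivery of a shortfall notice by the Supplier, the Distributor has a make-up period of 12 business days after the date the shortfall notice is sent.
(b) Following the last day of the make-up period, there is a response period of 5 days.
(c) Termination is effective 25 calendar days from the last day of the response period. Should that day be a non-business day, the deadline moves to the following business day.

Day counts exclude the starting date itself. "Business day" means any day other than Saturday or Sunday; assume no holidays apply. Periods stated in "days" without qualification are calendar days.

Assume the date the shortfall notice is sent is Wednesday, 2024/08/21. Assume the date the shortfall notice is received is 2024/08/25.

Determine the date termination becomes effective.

The last day of the make-up period: 12 business days after Wednesday, 2024/08/21, skipping weekends — Aug 22, Aug 23, Aug 26, Aug 27, …, Sep 4, Sep 5, Sep 6 — lands on Friday, 2024/09/06.
The last day of the response period: 5 calendar days after 2024/09/06 is 2024/09/11.
Adding 25 calendar days to 2024/09/11 gives 2024/10/06, which is the date termination becomes effective. That falls on a Sunday, so it rolls to the next business day, Monday, 2024/10/07.

2024/10/07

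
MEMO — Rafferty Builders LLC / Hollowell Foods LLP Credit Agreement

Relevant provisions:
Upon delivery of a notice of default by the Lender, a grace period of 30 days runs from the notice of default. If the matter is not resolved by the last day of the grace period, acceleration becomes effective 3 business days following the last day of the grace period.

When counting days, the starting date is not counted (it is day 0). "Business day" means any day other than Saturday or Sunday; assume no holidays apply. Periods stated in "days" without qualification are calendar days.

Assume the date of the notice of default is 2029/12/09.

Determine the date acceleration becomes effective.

Adding 30 calendar days to 2029/12/09 gives 2030/01/08, which is the last day of the grace period.
The date acceleration becomes effective: counting 3 business days from Tuesday, 2030/01/08 (Jan 9, Jan 10, Jan 11, skipping weekends) reaches Friday, 2030/01/11.

2030/01/11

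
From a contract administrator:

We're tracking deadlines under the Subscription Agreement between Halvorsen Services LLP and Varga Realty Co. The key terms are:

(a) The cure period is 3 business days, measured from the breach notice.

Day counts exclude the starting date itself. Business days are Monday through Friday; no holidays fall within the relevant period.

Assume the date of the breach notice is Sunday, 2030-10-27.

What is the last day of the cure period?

The last day of the cure period: counting 3 business days from Sunday, 2030-10-27 (Oct 28, Oct 29, Oct 30, skipping weekends) reaches Wednesday, 2030-10-30.

2030-10-30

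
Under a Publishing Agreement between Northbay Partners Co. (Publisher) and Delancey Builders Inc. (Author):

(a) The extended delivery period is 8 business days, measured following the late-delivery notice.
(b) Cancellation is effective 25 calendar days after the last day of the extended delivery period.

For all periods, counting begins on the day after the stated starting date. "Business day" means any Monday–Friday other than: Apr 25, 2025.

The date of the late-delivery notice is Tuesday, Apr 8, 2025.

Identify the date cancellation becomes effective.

May 13, 2025

The last day of the extended delivery period: 8 business days after Tuesday, Apr 8, 2025, skipping weekends — Apr 9, Apr 10, Apr 11, Apr 14, Apr 15, Apr 16, Apr 17, Apr 18 — lands on Friday, Apr 18, 2025.
Adding 25 calendar days to Apr 18, 2025 gives May 13, 2025, which is the date cancellation becomes effective.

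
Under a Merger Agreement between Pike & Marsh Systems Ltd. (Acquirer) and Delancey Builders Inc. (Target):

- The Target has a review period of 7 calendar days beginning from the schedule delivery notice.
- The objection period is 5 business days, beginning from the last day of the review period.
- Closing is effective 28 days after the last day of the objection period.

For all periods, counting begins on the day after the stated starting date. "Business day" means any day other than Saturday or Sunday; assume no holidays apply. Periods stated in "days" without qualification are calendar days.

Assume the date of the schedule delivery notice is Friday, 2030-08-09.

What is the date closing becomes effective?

The last day of the review period: 2030-08-09 + 7 days = 2030-08-16.
From Friday, 2030-08-16, 5 business days (Aug 19, Aug 20, Aug 21, Aug 22, Aug 23, skipping weekends) brings us to Friday, 2030-08-23, which is the last day of the objection period.
The date closing becomes effective: 28 calendar days after 2030-08-23 is 2030-09-20.

2030-09-20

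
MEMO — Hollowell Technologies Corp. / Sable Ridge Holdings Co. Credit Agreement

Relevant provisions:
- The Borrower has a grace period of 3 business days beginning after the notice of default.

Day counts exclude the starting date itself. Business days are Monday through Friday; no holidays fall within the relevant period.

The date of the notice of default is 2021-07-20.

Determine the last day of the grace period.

2021-07-23

From Tuesday, 2021-07-20, 3 business days (Jul 21, Jul 22, Jul 23, skipping weekends) brings us to Friday, 2021-07-23, which is the last day of the grace period.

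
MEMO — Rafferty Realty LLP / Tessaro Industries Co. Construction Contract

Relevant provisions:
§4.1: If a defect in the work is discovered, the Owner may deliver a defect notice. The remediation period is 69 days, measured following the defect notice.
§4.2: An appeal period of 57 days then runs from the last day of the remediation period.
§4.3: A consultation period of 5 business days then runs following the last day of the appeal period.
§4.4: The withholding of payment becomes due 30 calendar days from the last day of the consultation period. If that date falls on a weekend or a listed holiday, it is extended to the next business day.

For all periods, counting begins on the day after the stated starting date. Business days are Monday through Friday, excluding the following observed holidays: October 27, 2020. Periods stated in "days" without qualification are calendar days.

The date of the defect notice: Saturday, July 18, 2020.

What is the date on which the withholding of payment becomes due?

December 28, 2020

The last day of the remediation period: 69 calendar days after July 18, 2020 is September 25, 2020.
The last day of the appeal period: September 25, 2020 + 57 days = November 21, 2020.
From Saturday, November 21, 2020, 5 business days (Nov 23, Nov 24, Nov 25, Nov 26, Nov 27, skipping weekends) brings us to Friday, November 27, 2020, which is the last day of the consultation period.
The date on which the withholding of payment becomes due: November 27, 2020 + 30 days = December 27, 2020. That falls on a Sunday, so it rolls to the next business day, Monday, December 28, 2020.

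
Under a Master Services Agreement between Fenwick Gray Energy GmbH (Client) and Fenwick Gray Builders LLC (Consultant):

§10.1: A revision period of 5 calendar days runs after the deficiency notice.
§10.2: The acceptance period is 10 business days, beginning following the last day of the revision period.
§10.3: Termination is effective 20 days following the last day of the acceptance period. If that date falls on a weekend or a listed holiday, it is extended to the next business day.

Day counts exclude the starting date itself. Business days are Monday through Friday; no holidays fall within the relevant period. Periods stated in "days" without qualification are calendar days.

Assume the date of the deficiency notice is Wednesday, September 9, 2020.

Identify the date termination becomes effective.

The last day of the revision period: 5 calendar days after September 9, 2020 is September 14, 2020.
From Monday, September 14, 2020, 10 business days (Sep 15, Sep 16, Sep 17, Sep 18, Sep 21, Sep 22, Sep 23, Sep 24, Sep 25, Sep 28, skipping weekends) brings us to Monday, September 28, 2020, which is the last day of the acceptance period.
The date termination becomes effective: 20 calendar days after September 28, 2020 is October 18, 2020. That falls on a Sunday, so it rolls to the next business day, Monday, October 19, 2020.

October 19, 2020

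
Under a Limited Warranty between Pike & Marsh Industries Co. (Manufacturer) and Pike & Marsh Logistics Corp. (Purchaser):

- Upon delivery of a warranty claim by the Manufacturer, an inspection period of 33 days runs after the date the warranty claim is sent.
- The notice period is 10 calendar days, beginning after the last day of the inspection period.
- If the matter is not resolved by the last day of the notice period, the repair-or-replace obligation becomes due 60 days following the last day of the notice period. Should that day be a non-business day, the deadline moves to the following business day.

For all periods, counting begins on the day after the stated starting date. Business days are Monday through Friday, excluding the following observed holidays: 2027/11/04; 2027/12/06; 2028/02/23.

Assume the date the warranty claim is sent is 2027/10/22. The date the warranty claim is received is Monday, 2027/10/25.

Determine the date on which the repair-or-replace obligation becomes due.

The last day of the inspection period: 2027/10/22 + 33 days = 2027/11/24.
The last day of the notice period: 10 calendar days after 2027/11/24 is 2027/12/04.
Adding 60 calendar days to 2027/12/04 gives 2028/02/02, which is the date on which the repair-or-replace obligation becomes due. 2028/02/02 is a Wednesday and is not a listed holiday, so no roll-forward applies.

2028/02/02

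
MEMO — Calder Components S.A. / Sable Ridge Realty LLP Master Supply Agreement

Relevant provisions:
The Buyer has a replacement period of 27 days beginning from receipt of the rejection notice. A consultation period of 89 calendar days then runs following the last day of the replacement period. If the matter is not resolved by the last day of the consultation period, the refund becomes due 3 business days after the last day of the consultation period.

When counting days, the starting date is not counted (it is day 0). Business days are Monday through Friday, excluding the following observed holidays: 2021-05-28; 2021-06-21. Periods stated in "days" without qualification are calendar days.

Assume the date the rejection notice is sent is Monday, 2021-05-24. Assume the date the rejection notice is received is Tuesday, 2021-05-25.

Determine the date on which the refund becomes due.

The last day of the replacement period: 27 calendar days after 2021-05-25 is 2021-06-21.
Adding 89 calendar days to 2021-06-21 gives 2021-09-18, which is the last day of the consultation period.
The date on which the refund becomes due: 3 business days after Saturday, 2021-09-18, skipping weekends — Sep 20, Sep 21, Sep 22 — lands on Wednesday, 2021-09-22.

2021-09-22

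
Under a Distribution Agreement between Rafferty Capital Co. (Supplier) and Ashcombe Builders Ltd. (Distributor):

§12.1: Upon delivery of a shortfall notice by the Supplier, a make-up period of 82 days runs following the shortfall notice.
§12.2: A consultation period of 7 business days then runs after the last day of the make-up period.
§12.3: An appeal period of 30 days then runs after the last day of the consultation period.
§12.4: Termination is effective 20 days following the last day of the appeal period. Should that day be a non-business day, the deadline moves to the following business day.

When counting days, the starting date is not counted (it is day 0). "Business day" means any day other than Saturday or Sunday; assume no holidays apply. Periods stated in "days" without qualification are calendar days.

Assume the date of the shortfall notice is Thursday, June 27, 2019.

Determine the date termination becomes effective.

The last day of the make-up period: June 27, 2019 + 82 days = September 17, 2019.
The last day of the consultation period: counting 7 business days from Tuesday, September 17, 2019 (Sep 18, Sep 19, Sep 20, Sep 23, Sep 24, Sep 25, Sep 26, skipping weekends) reaches Thursday, September 26, 2019.
Adding 30 calendar days to September 26, 2019 gives October 26, 2019, which is the last day of the appeal period.
The date termination becomes effective: 20 calendar days after October 26, 2019 is November 15, 2019. November 15, 2019 is a Friday, so no roll-forward applies.

November 15, 2019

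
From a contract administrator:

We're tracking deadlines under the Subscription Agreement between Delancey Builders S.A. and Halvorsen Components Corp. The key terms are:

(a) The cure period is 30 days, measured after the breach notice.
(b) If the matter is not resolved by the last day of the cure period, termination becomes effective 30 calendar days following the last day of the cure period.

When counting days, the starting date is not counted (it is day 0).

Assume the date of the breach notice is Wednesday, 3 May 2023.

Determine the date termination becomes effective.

2 July 2023

Adding 30 calendar days to 3 May 2023 gives 2 June 2023, which is the last day of the cure period.
The date termination becomes effective: 30 calendar days after 2 June 2023 is 2 July 2023.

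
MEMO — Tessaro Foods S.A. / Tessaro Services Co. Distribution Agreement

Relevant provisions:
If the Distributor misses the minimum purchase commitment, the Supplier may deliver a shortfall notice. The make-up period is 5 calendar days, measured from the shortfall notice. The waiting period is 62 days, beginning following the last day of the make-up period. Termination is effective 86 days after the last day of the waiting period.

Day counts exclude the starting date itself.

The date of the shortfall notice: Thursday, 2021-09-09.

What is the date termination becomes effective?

The last day of the make-up period: 5 calendar days after 2021-09-09 is 2021-09-14.
Adding 62 calendar days to 2021-09-14 gives 2021-11-15, which is the last day of the waiting period.
Adding 86 calendar days to 2021-11-15 gives 2022-02-09, which is the date termination becomes effective.

2022-02-09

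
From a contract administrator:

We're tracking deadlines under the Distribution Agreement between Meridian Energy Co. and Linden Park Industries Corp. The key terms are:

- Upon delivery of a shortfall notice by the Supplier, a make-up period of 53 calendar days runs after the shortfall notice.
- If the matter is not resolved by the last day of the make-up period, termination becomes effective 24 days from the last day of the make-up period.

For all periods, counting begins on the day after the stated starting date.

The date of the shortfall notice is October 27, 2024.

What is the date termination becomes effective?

January 12, 2025

The last day of the make-up period: 53 calendar days after October 27, 2024 is December 19, 2024.
Adding 24 calendar days to December 19, 2024 gives January 12, 2025, which is the date termination becomes effective.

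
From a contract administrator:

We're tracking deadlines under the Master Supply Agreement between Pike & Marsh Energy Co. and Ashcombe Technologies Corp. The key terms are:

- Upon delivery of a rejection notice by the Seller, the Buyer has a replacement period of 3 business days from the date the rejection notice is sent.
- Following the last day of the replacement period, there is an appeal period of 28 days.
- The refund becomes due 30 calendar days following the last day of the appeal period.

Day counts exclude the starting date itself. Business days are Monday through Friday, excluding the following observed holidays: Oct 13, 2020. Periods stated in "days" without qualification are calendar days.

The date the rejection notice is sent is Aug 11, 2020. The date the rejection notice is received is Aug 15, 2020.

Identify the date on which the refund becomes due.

From Tuesday, Aug 11, 2020, 3 business days (Aug 12, Aug 13, Aug 14, skipping weekends) brings us to Friday, Aug 14, 2020, which is the last day of the replacement period.
The last day of the appeal period: Aug 14, 2020 + 28 days = Sep 11, 2020.
The date on which the refund becomes due: 30 calendar days after Sep 11, 2020 is Oct 11, 2020.

Oct 11, 2020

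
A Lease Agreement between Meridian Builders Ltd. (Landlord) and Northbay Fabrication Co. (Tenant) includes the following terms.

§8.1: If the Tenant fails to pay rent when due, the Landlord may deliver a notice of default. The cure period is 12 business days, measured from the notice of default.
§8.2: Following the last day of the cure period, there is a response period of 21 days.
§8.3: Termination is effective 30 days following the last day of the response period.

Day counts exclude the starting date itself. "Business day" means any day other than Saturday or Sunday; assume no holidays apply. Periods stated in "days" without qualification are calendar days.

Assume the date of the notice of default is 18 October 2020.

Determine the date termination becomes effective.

The last day of the cure period: counting 12 business days from Sunday, 18 October 2020 (Oct 19, Oct 20, Oct 21, Oct 22, …, Oct 30, Nov 2, Nov 3, skipping weekends) reaches Tuesday, 3 November 2020.
The last day of the response period: 21 calendar days after 3 November 2020 is 24 November 2020.
The date termination becomes effective: 24 November 2020 + 30 days = 24 December 2020.

24 December 2020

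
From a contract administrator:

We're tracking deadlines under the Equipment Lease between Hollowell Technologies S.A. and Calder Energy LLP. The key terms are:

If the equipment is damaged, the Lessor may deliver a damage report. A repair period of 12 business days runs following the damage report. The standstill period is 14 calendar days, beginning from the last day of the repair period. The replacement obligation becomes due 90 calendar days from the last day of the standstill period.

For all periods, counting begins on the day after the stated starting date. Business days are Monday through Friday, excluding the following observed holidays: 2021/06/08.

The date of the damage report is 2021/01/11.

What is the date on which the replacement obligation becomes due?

2021/05/11

The last day of the repair period: 12 business days after Monday, 2021/01/11, skipping weekends — Jan 12, Jan 13, Jan 14, Jan 15, …, Jan 25, Jan 26, Jan 27 — lands on Wednesday, 2021/01/27.
The last day of the standstill period: 2021/01/27 + 14 days = 2021/02/10.
Adding 90 calendar days to 2021/02/10 gives 2021/05/11, which is the date on which the replacement obligation becomes due.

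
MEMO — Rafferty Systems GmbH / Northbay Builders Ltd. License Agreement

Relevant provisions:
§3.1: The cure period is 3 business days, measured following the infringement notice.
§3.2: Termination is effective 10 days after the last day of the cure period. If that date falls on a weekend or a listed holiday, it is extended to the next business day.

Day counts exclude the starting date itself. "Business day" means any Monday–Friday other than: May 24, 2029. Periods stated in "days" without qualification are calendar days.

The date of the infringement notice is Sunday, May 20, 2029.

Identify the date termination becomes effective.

The last day of the cure period: counting 3 business days from Sunday, May 20, 2029 (May 21, May 22, May 23, skipping weekends) reaches Wednesday, May 23, 2029.
The date termination becomes effective: 10 calendar days after May 23, 2029 is Jun 2, 2029. That falls on a Saturday, so it rolls to the next business day, Monday, Jun 4, 2029.

Jun 4, 2029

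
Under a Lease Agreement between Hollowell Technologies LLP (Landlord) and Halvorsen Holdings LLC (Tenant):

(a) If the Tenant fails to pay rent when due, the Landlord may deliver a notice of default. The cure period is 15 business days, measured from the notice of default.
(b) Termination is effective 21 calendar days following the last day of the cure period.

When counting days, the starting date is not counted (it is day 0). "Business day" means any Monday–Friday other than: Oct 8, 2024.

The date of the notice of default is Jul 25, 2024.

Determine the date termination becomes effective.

Sep 5, 2024

From Thursday, Jul 25, 2024, 15 business days (Jul 26, Jul 29, Jul 30, Jul 31, …, Aug 13, Aug 14, Aug 15, skipping weekends) brings us to Thursday, Aug 15, 2024, which is the last day of the cure period.
The date termination becomes effective: 21 calendar days after Aug 15, 2024 is Sep 5, 2024.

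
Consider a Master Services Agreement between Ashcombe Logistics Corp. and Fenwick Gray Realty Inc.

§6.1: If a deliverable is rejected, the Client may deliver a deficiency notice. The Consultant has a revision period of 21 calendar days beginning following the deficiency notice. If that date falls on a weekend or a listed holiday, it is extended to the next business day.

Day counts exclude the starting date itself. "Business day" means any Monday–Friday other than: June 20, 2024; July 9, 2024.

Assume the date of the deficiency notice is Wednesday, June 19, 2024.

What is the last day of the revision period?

July 10, 2024

The last day of the revision period: 21 calendar days after June 19, 2024 is July 10, 2024. July 10, 2024 is a Wednesday and is not a listed holiday, so no roll-forward applies.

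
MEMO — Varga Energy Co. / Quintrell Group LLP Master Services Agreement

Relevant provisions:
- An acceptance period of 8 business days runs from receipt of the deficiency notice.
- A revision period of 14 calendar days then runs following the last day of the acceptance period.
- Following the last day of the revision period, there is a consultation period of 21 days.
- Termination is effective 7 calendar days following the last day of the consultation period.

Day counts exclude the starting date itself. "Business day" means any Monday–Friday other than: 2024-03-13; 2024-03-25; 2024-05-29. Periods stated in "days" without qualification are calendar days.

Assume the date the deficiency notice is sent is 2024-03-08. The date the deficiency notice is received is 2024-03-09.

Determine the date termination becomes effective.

From Saturday, 2024-03-09, 8 business days (Mar 11, Mar 12, Mar 14, Mar 15, Mar 18, Mar 19, Mar 20, Mar 21, skipping weekends and the listed holiday on Mar 13) brings us to Thursday, 2024-03-21, which is the last day of the acceptance period.
Adding 14 calendar days to 2024-03-21 gives 2024-04-04, which is the last day of the revision period.
The last day of the consultation period: 21 calendar days after 2024-04-04 is 2024-04-25.
Adding 7 calendar days to 2024-04-25 gives 2024-05-02, which is the date termination becomes effective.

2024-05-02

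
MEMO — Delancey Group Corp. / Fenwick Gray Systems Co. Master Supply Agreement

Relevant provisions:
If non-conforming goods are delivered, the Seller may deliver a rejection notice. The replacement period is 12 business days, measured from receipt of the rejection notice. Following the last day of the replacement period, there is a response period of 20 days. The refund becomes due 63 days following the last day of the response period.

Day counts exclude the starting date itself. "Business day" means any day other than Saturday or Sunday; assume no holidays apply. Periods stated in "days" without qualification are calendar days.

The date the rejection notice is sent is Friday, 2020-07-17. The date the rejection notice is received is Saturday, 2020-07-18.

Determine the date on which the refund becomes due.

2020-10-26

The last day of the replacement period: counting 12 business days from Saturday, 2020-07-18 (Jul 20, Jul 21, Jul 22, Jul 23, …, Jul 31, Aug 3, Aug 4, skipping weekends) reaches Tuesday, 2020-08-04.
The last day of the response period: 2020-08-04 + 20 days = 2020-08-24.
The date on which the refund becomes due: 2020-08-24 + 63 days = 2020-10-26.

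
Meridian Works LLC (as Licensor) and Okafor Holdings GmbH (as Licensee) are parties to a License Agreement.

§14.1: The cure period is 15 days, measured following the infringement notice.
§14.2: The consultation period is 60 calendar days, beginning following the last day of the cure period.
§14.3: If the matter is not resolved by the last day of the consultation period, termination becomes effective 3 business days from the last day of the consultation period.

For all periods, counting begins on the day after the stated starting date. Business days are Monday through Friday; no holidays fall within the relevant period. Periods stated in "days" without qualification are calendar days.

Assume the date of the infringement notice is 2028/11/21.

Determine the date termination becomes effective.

2029/02/07

Adding 15 calendar days to 2028/11/21 gives 2028/12/06, which is the last day of the cure period.
The last day of the consultation period: 2028/12/06 + 60 days = 2029/02/04.
The date termination becomes effective: 3 business days after Sunday, 2029/02/04, skipping weekends — Feb 5, Feb 6, Feb 7 — lands on Wednesday, 2029/02/07.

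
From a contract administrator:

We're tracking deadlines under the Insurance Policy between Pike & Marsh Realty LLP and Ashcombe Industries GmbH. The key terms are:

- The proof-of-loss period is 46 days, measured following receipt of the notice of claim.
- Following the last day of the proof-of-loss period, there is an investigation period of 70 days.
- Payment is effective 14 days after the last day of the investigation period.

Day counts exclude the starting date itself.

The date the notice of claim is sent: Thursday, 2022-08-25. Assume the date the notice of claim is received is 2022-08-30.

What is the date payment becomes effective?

Adding 46 calendar days to 2022-08-30 gives 2022-10-15, which is the last day of the proof-of-loss period.
The last day of the investigation period: 2022-10-15 + 70 days = 2022-12-24.
The date payment becomes effective: 2022-12-24 + 14 days = 2023-01-07.

2023-01-07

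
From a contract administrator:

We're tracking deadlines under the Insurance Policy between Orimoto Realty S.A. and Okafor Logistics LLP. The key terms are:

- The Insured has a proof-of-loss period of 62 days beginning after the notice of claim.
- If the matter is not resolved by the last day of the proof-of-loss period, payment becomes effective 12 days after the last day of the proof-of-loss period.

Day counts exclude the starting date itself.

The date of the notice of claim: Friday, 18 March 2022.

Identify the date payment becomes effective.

31 May 2022

The last day of the proof-of-loss period: 18 March 2022 + 62 days = 19 May 2022.
The date payment becomes effective: 12 calendar days after 19 May 2022 is 31 May 2022.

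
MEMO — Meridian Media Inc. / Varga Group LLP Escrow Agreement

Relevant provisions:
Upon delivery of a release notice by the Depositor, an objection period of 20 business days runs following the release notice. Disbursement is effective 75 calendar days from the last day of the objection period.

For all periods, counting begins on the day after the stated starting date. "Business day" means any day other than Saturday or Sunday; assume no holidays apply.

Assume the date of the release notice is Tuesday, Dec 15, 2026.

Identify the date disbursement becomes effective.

From Tuesday, Dec 15, 2026, 20 business days (Dec 16, Dec 17, Dec 18, Dec 21, …, Jan 8, Jan 11, Jan 12, skipping weekends) brings us to Tuesday, Jan 12, 2027, which is the last day of the objection period.
The date disbursement becomes effective: 75 calendar days after Jan 12, 2027 is Mar 28, 2027.

Mar 28, 2027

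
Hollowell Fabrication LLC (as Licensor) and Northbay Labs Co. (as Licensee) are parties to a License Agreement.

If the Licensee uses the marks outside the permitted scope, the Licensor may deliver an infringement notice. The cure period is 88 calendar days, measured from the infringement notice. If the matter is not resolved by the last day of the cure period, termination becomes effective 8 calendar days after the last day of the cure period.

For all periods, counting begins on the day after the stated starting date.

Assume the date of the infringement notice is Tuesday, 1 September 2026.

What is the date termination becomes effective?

6 December 2026

Adding 88 calendar days to 1 September 2026 gives 28 November 2026, which is the last day of the cure period.
Adding 8 calendar days to 28 November 2026 gives 6 December 2026, which is the date termination becomes effective.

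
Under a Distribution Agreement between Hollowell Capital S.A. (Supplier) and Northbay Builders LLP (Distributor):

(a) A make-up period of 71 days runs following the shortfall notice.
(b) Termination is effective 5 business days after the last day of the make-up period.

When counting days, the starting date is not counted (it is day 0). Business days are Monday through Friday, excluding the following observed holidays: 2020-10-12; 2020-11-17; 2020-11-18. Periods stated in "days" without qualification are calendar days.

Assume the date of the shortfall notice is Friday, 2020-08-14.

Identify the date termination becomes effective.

The last day of the make-up period: 71 calendar days after 2020-08-14 is 2020-10-24.
The date termination becomes effective: counting 5 business days from Saturday, 2020-10-24 (Oct 26, Oct 27, Oct 28, Oct 29, Oct 30, skipping weekends) reaches Friday, 2020-10-30.

2020-10-30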